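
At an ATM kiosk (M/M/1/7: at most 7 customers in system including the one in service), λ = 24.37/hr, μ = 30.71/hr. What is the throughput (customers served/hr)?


ρ = 0.7936; P_K = (1−ρ)ρ^7/(1−ρ^8) = 0.048545
λ_eff = λ(1 − P_K) = 24.37·(1 − 0.048545) = 24.37·0.951455 = 23.1870 /hr

Final: 23.1870 /hr


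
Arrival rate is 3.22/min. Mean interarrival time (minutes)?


Mean interarrival time = 1/λ = 1/3.22 minute = 0.31056 minute
In minutes: 0.31056 × 1 = 0.3106 min

Final: 0.3106 min


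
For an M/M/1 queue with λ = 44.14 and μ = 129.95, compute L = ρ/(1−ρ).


ρ = λ/μ = 44.14/129.95 = 0.3397
L = ρ/(1−ρ) = 0.3397/(1 − 0.3397) = 0.3397/0.6603 = 0.5144

Final: 0.5144


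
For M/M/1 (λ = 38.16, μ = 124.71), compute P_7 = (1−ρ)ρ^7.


ρ = 38.16/124.71 = 0.3060
P_n = (1−ρ)·ρ^n = (1 − 0.3060)·0.3060^7 = 0.6940·0.0002512 = 0.0001743

Final: 0.0001743


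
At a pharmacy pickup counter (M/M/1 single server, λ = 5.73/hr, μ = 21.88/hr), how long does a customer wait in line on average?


ρ = 5.73/21.88 = 0.2619
Wq = ρ/(μ−λ) = 0.2619/(21.88 − 5.73) = 0.2619/16.15 = 0.01622 hr

Final: 0.01622 hr


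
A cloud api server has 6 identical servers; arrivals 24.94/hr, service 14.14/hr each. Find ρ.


ρ = λ/(cμ) = 24.94/(6·14.14) = 24.94/84.84 = 0.2940

Final: 0.2940


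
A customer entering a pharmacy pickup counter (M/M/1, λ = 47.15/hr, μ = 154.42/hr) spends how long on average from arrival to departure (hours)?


W = 1/(μ−λ) = 1/(154.42 − 47.15) = 1/107.27 = 0.009322 hr

Final: 0.009322 hr


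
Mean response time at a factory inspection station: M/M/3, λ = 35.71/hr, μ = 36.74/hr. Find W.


a = 0.9720; ρ = 0.3240; P₀ = 0.374433
Lq = P₀·a^c·ρ/(c!(1−ρ)²) = 0.04063
Wq = Lq/λ = 0.04063/35.71 = 0.001138 hr
W = Wq + 1/μ = 0.001138 + 0.02722 = 0.02836 hr

Final: 0.02836 hr


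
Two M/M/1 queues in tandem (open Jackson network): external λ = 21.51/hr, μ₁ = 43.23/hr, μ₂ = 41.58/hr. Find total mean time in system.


Each node sees arrival rate λ = 21.51/hr (tandem ⇒ throughput preserved).
W₁ = 1/(μ₁−λ) = 1/(43.23−21.51) = 0.04604 hr
W₂ = 1/(μ₂−λ) = 1/(41.58−21.51) = 0.04983 hr
W_total = W₁ + W₂ = 0.04604 + 0.04983 = 0.09587 hr

Final: 0.09587 hr


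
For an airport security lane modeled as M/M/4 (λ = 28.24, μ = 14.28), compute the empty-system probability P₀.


a = λ/μ = 28.24/14.28 = 1.9776; ρ = a/c = 0.4944
Σ_{k=0}^{3} a^k/k! (terms k=0..3) = 1.00000 + 1.97759 + 1.95543 + 1.28902 = 6.22204
Tail: a^4/(4!(1−ρ)) = 15.29488/(24·0.5056) = 1.26045
P₀ = 1/(6.22204 + 1.26045) = 1/7.48249 = 0.133645

Final: 0.133645


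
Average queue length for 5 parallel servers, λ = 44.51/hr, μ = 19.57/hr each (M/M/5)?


a = λ/μ = 2.2744; ρ = a/5 = 0.4549
P₀ = 0.101347
Lq = P₀·a^c·ρ / (c!·(1−ρ)²) = 0.101347·60.86027·0.4549/(120·0.29716)
= 0.07868

Final: 0.07868


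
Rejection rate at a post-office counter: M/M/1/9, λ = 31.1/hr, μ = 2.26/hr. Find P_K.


ρ = λ/μ = 31.1/2.26 = 13.7611
P_K = (1−ρ)ρ^K/(1−ρ^(K+1)) = (-12.7611·17695691929.878567)/(1 − 243511512840.364410)
= -225815820910.485840/-243511512839.364410 = 0.927331

Final: 0.927331


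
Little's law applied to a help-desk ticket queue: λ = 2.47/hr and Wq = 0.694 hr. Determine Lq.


Lq = λWq = 2.47·0.694 = 1.7142

Final: 1.7142


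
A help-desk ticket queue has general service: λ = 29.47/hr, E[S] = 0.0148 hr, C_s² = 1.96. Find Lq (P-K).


ρ = λ·E[S] = 29.47·0.0148 = 0.4362
Lq = ρ²(1+C_s²)/(2(1−ρ)) = 0.1902·(1+1.96)/(2·0.5638)
= 0.1902·2.9600/1.1277 = 0.49933

Final: 0.49933


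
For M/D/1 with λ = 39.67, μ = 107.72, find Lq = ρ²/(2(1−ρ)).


ρ = 39.67/107.72 = 0.3683
M/D/1: Lq = ρ²/(2(1−ρ)) = 0.1356/(2·0.6317) = 0.10734

Final: 0.10734


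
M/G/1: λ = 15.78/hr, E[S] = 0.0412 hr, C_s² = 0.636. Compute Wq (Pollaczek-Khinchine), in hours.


ρ = λ·E[S] = 15.78·0.0412 = 0.6501
E[S²] = E[S]²(1+C_s²) = 0.0412²·(1+0.636) = 0.002777
Wq = λ·E[S²]/(2(1−ρ)) = 15.78·0.002777/(2·0.3499) = 0.06263 hr

Final: 0.06263 hr


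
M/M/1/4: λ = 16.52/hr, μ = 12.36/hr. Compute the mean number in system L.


ρ = 16.52/12.36 = 1.3366
L = ρ[1 − (K+1)ρ^K + Kρ^(K+1)] / [(1−ρ)(1−ρ^(K+1))]
Numerator: 1.3366·(1 − 5·3.191290 + 4·4.265381) = 2.813579
Denominator: (-0.3366)·(-3.265381) = 1.099028
L = 2.813579/1.099028 = 2.5601

Final: 2.5601


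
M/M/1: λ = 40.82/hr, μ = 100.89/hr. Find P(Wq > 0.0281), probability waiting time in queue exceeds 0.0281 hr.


ρ = 40.82/100.89 = 0.4046
P(Wq > t) = ρ·e^{−(μ−λ)t} = 0.4046·e^{−1.6880}
= 0.4046·0.184895 = 0.074808

Final: 0.074808


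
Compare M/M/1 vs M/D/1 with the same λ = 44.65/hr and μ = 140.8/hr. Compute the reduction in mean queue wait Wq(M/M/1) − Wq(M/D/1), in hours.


ρ = 44.65/140.8 = 0.3171
Wq(M/M/1) = ρ/(μ−λ) = 0.3171/96.15 = 0.003298 hr
Wq(M/D/1) = ρ/(2(μ−λ)) = 0.001649 hr
Savings = 0.003298 − 0.001649 = 0.001649 hr

Final: 0.001649 hr


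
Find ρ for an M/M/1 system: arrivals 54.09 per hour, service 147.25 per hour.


ρ = λ/μ = 54.09/147.25 = 0.3673

Final: 0.3673


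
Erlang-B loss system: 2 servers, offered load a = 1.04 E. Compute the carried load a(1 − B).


B(2,1.04) = 0.209547 (Erlang-B)
Carried load = a(1 − B) = 1.04·(1 − 0.209547) = 1.04·0.790453 = 0.8221 E

Final: 0.8221 Erlangs


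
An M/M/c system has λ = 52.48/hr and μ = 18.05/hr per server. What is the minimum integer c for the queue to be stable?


Stability requires cμ > λ ⇔ c > λ/μ.
λ/μ = 52.48/18.05 = 2.9075
Minimum integer c = ⌊2.9075⌋ + 1 = 3
Check: 3·18.05 = 54.15 > 52.48, while 2·18.05 = 36.10 ≤ 52.48

Final: 3 servers


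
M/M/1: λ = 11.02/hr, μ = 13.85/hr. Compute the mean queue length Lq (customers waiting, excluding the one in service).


ρ = 11.02/13.85 = 0.7957
Lq = ρ²/(1−ρ) = 0.6331/0.2043 = 3.0983

Final: 3.0983


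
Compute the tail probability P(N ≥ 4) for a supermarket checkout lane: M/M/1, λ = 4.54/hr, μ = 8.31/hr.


ρ = 4.54/8.31 = 0.5463
P(N ≥ n) = ρ^n = 0.5463^4 = 0.089088

Final: 0.089088


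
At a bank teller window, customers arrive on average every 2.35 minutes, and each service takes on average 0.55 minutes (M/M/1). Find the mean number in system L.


λ = 60/2.35 = 25.5319 /hr
μ = 60/0.55 = 109.0909 /hr
ρ = λ/μ = 25.5319/109.0909 = 0.2340
L = ρ/(1−ρ) = 0.2340/0.7660 = 0.3056

Final: 0.3056


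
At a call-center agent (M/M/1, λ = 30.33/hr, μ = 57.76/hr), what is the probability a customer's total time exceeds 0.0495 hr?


W ~ Exponential(μ−λ) for M/M/1.
μ − λ = 57.76 − 30.33 = 27.4300
P(W > t) = e^{−(μ−λ)t} = e^{−1.3578} = 0.257230

Final: 0.257230


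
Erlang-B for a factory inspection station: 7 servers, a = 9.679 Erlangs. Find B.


B(c,a) = (a^c/c!) / Σ_{k=0}^{c} a^k/k!
a^7/7! = 1579.002772
Σ terms (k=0..7): 1.00000 + 9.67900 + 46.84152 + 151.12636 + 365.68801 + 707.89884 + 1141.95882 + 1579.00277 = 4003.195322
B = 1579.002772/4003.195322 = 0.394436

Final: 0.394436


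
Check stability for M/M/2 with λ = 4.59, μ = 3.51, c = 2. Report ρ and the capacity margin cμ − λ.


Total capacity cμ = 2·3.51 = 7.02/hr
ρ = λ/(cμ) = 4.59/7.02 = 0.6538
Stable ⇔ ρ < 1: YES
Spare capacity = cμ − λ = 7.02 − 4.59 = 2.43/hr

Final: ρ = 0.6538; stable; margin = 2.43/hr


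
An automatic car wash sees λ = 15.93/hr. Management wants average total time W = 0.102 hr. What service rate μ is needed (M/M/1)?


W = 1/(μ−λ) ⇒ μ − λ = 1/W = 1/0.102 = 9.8039
μ = λ + 1/W = 15.93 + 9.8039 = 25.7339 per hr

Final: 25.7339 /hr


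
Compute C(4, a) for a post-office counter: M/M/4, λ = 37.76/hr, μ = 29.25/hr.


a = λ/μ = 1.2909; ρ = a/4 = 0.3227
P₀ = 0.273700 (from M/M/c formula)
C(c,a) = [a^c/(c!(1−ρ))]·P₀ = [2.77731/(24·0.6773)]·0.273700
= 0.17087·0.273700 = 0.046766

Final: 0.046766


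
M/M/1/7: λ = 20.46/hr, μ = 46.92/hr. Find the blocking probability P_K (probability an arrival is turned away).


ρ = λ/μ = 20.46/46.92 = 0.4361
P_K = (1−ρ)ρ^K/(1−ρ^(K+1)) = (0.5639·0.002998)/(1 − 0.001307)
= 0.001691/0.998693 = 0.001693

Final: 0.001693


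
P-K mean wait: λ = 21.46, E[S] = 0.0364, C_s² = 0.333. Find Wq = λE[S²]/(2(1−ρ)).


ρ = λ·E[S] = 21.46·0.0364 = 0.7811
E[S²] = E[S]²(1+C_s²) = 0.0364²·(1+0.333) = 0.001766
Wq = λ·E[S²]/(2(1−ρ)) = 21.46·0.001766/(2·0.2189) = 0.08659 hr

Final: 0.08659 hr


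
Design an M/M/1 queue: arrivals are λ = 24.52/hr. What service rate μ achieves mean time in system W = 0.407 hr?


W = 1/(μ−λ) ⇒ μ − λ = 1/W = 1/0.407 = 2.4570
μ = λ + 1/W = 24.52 + 2.4570 = 26.9770 per hr

Final: 26.9770 /hr


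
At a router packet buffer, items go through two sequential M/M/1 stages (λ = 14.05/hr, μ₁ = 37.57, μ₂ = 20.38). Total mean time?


Each node sees arrival rate λ = 14.05/hr (tandem ⇒ throughput preserved).
W₁ = 1/(μ₁−λ) = 1/(37.57−14.05) = 0.04252 hr
W₂ = 1/(μ₂−λ) = 1/(20.38−14.05) = 0.15798 hr
W_total = W₁ + W₂ = 0.04252 + 0.15798 = 0.20049 hr

Final: 0.20049 hr


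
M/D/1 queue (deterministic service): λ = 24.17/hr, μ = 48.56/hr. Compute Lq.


ρ = 24.17/48.56 = 0.4977
M/D/1: Lq = ρ²/(2(1−ρ)) = 0.2477/(2·0.5023) = 0.24662

Final: 0.24662


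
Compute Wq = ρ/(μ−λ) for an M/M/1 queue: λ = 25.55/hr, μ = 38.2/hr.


ρ = 25.55/38.2 = 0.6688
Wq = ρ/(μ−λ) = 0.6688/(38.2 − 25.55) = 0.6688/12.65 = 0.05287 hr

Final: 0.05287 hr


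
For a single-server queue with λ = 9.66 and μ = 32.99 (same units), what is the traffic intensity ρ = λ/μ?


ρ = λ/μ = 9.66/32.99 = 0.2928

Final: 0.2928


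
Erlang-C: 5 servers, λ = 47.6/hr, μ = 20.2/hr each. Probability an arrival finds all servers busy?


a = λ/μ = 2.3564; ρ = a/5 = 0.4713
P₀ = 0.093079 (from M/M/c formula)
C(c,a) = [a^c/(c!(1−ρ))]·P₀ = [72.65708/(120·0.5287)]·0.093079
= 1.14519·0.093079 = 0.106593

Final: 0.106593


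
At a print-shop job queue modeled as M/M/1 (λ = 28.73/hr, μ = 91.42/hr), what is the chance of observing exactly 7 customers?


ρ = 28.73/91.42 = 0.3143
P_n = (1−ρ)·ρ^n = (1 − 0.3143)·0.3143^7 = 0.6857·0.0003027 = 0.0002076

Final: 0.0002076


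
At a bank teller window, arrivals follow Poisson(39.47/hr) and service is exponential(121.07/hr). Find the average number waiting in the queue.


ρ = 39.47/121.07 = 0.3260
Lq = ρ²/(1−ρ) = 0.1063/0.6740 = 0.1577

Final: 0.1577


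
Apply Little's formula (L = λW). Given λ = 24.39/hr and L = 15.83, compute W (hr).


W = L/λ = 15.83/24.39 = 0.6490 hr

Final: 0.6490 hr


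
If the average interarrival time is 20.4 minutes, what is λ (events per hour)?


λ = 1/(interarrival time) in consistent units.
1 hour = 60 min, so λ = 60/20.4 = 2.9412 per hour

Final: 2.9412 /hr


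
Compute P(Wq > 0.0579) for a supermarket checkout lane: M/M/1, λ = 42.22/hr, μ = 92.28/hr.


ρ = 42.22/92.28 = 0.4575
P(Wq > t) = ρ·e^{−(μ−λ)t} = 0.4575·e^{−2.8985}
= 0.4575·0.055107 = 0.025213

Final: 0.025213


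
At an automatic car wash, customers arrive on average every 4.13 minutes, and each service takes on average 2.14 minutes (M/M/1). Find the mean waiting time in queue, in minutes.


λ = 60/4.13 = 14.5278 /hr
μ = 60/2.14 = 28.0374 /hr
ρ = λ/μ = 14.5278/28.0374 = 0.5182
Wq = ρ/(μ−λ) = 0.5182/(28.0374−14.5278) = 0.03836 hr
In minutes: 0.03836·60 = 2.301 min

Final: 2.301 min


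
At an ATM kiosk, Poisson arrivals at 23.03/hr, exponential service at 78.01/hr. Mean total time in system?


W = 1/(μ−λ) = 1/(78.01 − 23.03) = 1/54.98 = 0.01819 hr

Final: 0.01819 hr


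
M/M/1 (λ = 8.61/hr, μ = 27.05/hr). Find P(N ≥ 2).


ρ = 8.61/27.05 = 0.3183
P(N ≥ n) = ρ^n = 0.3183^2 = 0.101315

Final: 0.101315


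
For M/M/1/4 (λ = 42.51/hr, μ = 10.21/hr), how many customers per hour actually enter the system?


ρ = 4.1636; P_K = (1−ρ)ρ^4/(1−ρ^5) = 0.760429
λ_eff = λ(1 − P_K) = 42.51·(1 − 0.760429) = 42.51·0.239571 = 10.1842 /hr

Final: 10.1842 /hr


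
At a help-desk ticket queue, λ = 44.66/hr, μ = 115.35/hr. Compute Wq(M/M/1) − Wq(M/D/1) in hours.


ρ = 44.66/115.35 = 0.3872
Wq(M/M/1) = ρ/(μ−λ) = 0.3872/70.69 = 0.005477 hr
Wq(M/D/1) = ρ/(2(μ−λ)) = 0.002739 hr
Savings = 0.005477 − 0.002739 = 0.002739 hr

Final: 0.002739 hr


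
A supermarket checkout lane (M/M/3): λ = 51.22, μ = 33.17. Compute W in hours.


a = 1.5442; ρ = 0.5147; P₀ = 0.199962
Lq = P₀·a^c·ρ/(c!(1−ρ)²) = 0.26821
Wq = Lq/λ = 0.26821/51.22 = 0.005236 hr
W = Wq + 1/μ = 0.005236 + 0.03015 = 0.03538 hr

Final: 0.03538 hr


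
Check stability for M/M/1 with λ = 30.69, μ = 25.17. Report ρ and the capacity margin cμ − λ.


Total capacity cμ = 1·25.17 = 25.17/hr
ρ = λ/(cμ) = 30.69/25.17 = 1.2193
Stable ⇔ ρ < 1: NO
Spare capacity = cμ − λ = 25.17 − 30.69 = -5.52/hr

Final: ρ = 1.2193; unstable; margin = -5.52/hr


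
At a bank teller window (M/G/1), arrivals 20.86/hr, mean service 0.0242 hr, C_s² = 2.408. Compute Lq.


ρ = λ·E[S] = 20.86·0.0242 = 0.5048
Lq = ρ²(1+C_s²)/(2(1−ρ)) = 0.2548·(1+2.408)/(2·0.4952)
= 0.2548·3.4080/0.9904 = 0.87692

Final: 0.87692


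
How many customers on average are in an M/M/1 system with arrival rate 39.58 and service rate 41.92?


ρ = λ/μ = 39.58/41.92 = 0.9442
L = ρ/(1−ρ) = 0.9442/(1 − 0.9442) = 0.9442/0.05582 = 16.9145

Final: 16.9145


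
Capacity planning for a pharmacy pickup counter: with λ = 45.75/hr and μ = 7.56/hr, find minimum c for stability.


Stability requires cμ > λ ⇔ c > λ/μ.
λ/μ = 45.75/7.56 = 6.0516
Minimum integer c = ⌊6.0516⌋ + 1 = 7
Check: 7·7.56 = 52.92 > 45.75, while 6·7.56 = 45.36 ≤ 45.75

Final: 7 servers


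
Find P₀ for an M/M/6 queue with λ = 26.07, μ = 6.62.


a = λ/μ = 26.07/6.62 = 3.9381; ρ = a/c = 0.6563
Σ_{k=0}^{5} a^k/k! (terms k=0..5) = 1.00000 + 3.93807 + 7.75418 + 10.17883 + 10.02123 + 7.89285 = 40.78516
Tail: a^6/(6!(1−ρ)) = 3729.90912/(720·0.3437) = 15.07448
P₀ = 1/(40.78516 + 15.07448) = 1/55.85964 = 0.017902

Final: 0.017902


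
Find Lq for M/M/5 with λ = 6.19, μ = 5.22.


a = λ/μ = 1.1858; ρ = a/5 = 0.2372
P₀ = 0.305359
Lq = P₀·a^c·ρ / (c!·(1−ρ)²) = 0.305359·2.34477·0.2372/(120·0.58192)
= 0.002432

Final: 0.002432


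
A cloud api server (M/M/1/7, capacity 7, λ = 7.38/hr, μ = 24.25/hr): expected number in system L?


ρ = 7.38/24.25 = 0.3043
L = ρ[1 − (K+1)ρ^K + Kρ^(K+1)] / [(1−ρ)(1−ρ^(K+1))]
Numerator: 0.3043·(1 − 8·0.0002418 + 7·0.00007358) = 0.303898
Denominator: (0.6957)·(0.999926) = 0.695619
L = 0.303898/0.695619 = 0.4369

Final: 0.4369


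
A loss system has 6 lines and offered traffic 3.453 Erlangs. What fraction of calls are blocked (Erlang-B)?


B(c,a) = (a^c/c!) / Σ_{k=0}^{c} a^k/k!
a^6/6! = 2.354220
Σ terms (k=0..6): 1.00000 + 3.45300 + 5.96160 + 6.86181 + 5.92345 + 4.09074 + 2.35422 = 29.644823
B = 2.354220/29.644823 = 0.079414

Final: 0.079414


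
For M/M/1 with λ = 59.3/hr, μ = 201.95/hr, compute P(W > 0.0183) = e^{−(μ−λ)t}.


W ~ Exponential(μ−λ) for M/M/1.
μ − λ = 201.95 − 59.3 = 142.6500
P(W > t) = e^{−(μ−λ)t} = e^{−2.6105} = 0.073498

Final: 0.073498


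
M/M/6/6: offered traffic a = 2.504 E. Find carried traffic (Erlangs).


B(6,2.504) = 0.028396 (Erlang-B)
Carried load = a(1 − B) = 2.504·(1 − 0.028396) = 2.504·0.971604 = 2.4329 E

Final: 2.4329 Erlangs


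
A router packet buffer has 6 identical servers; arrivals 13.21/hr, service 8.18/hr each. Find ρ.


ρ = λ/(cμ) = 13.21/(6·8.18) = 13.21/49.08 = 0.2692

Final: 0.2692


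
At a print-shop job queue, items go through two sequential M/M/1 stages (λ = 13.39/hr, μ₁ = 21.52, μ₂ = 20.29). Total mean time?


Each node sees arrival rate λ = 13.39/hr (tandem ⇒ throughput preserved).
W₁ = 1/(μ₁−λ) = 1/(21.52−13.39) = 0.12300 hr
W₂ = 1/(μ₂−λ) = 1/(20.29−13.39) = 0.14493 hr
W_total = W₁ + W₂ = 0.12300 + 0.14493 = 0.26793 hr

Final: 0.26793 hr


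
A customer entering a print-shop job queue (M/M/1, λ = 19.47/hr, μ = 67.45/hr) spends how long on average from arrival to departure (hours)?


W = 1/(μ−λ) = 1/(67.45 − 19.47) = 1/47.98 = 0.02084 hr

Final: 0.02084 hr


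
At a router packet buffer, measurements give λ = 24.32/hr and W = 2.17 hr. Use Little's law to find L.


L = λW = 24.32·2.17 = 52.7744

Final: 52.7744


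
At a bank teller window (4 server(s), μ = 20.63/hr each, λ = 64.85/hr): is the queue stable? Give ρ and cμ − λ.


Total capacity cμ = 4·20.63 = 82.52/hr
ρ = λ/(cμ) = 64.85/82.52 = 0.7859
Stable ⇔ ρ < 1: YES
Spare capacity = cμ − λ = 82.52 − 64.85 = 17.67/hr

Final: ρ = 0.7859; stable; margin = 17.67/hr


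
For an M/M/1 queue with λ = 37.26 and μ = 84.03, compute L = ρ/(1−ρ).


ρ = λ/μ = 37.26/84.03 = 0.4434
L = ρ/(1−ρ) = 0.4434/(1 − 0.4434) = 0.4434/0.5566 = 0.7967

Final: 0.7967


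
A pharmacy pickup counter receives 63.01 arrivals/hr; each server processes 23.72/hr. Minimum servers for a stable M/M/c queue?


Stability requires cμ > λ ⇔ c > λ/μ.
λ/μ = 63.01/23.72 = 2.6564
Minimum integer c = ⌊2.6564⌋ + 1 = 3
Check: 3·23.72 = 71.16 > 63.01, while 2·23.72 = 47.44 ≤ 63.01

Final: 3 servers


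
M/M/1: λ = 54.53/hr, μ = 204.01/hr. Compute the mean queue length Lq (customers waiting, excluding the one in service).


ρ = 54.53/204.01 = 0.2673
Lq = ρ²/(1−ρ) = 0.07144/0.7327 = 0.09751

Final: 0.09751


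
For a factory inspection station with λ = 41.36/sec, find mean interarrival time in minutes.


Mean interarrival time = 1/λ = 1/41.36 second = 0.02418 second
In minutes: 0.02418 × 0.0166667 = 0.0004030 min

Final: 0.0004030 min


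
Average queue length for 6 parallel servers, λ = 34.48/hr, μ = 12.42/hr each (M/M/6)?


a = λ/μ = 2.7762; ρ = a/6 = 0.4627
P₀ = 0.061621
Lq = P₀·a^c·ρ / (c!·(1−ρ)²) = 0.061621·457.79808·0.4627/(720·0.28870)
= 0.06279

Final: 0.06279


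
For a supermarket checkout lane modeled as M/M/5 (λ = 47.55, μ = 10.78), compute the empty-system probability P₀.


a = λ/μ = 47.55/10.78 = 4.4109; ρ = a/c = 0.8822
Σ_{k=0}^{4} a^k/k! (terms k=0..4) = 1.00000 + 4.41095 + 9.72822 + 14.30356 + 15.77305 = 45.21578
Tail: a^5/(5!(1−ρ)) = 1669.77826/(120·0.1178) = 118.11161
P₀ = 1/(45.21578 + 118.11161) = 1/163.32739 = 0.006123

Final: 0.006123


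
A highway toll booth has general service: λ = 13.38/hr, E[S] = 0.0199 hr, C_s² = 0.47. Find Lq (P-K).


ρ = λ·E[S] = 13.38·0.0199 = 0.2663
Lq = ρ²(1+C_s²)/(2(1−ρ)) = 0.07090·(1+0.47)/(2·0.7337)
= 0.07090·1.4700/1.4675 = 0.07102

Final: 0.07102


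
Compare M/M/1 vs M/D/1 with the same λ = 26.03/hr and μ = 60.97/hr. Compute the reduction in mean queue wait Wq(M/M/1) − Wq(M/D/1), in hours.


ρ = 26.03/60.97 = 0.4269
Wq(M/M/1) = ρ/(μ−λ) = 0.4269/34.94 = 0.01222 hr
Wq(M/D/1) = ρ/(2(μ−λ)) = 0.006109 hr
Savings = 0.01222 − 0.006109 = 0.006109 hr

Final: 0.006109 hr


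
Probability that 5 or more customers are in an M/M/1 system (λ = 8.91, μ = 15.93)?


ρ = 8.91/15.93 = 0.5593
P(N ≥ n) = ρ^n = 0.5593^5 = 0.054741

Final: 0.054741


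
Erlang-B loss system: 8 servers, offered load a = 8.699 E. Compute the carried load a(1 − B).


B(8,8.699) = 0.273461 (Erlang-B)
Carried load = a(1 − B) = 8.699·(1 − 0.273461) = 8.699·0.726539 = 6.3202 E

Final: 6.3202 Erlangs


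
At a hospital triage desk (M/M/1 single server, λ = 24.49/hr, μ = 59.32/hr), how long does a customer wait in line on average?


ρ = 24.49/59.32 = 0.4128
Wq = ρ/(μ−λ) = 0.4128/(59.32 − 24.49) = 0.4128/34.83 = 0.01185 hr

Final: 0.01185 hr


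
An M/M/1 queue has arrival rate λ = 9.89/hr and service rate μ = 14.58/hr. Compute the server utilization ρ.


ρ = λ/μ = 9.89/14.58 = 0.6783

Final: 0.6783


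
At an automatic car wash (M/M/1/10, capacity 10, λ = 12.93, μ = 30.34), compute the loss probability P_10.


ρ = λ/μ = 12.93/30.34 = 0.4262
P_K = (1−ρ)ρ^K/(1−ρ^(K+1)) = (0.5738·0.0001976)/(1 − 0.00008422)
= 0.0001134/0.999916 = 0.0001134

Final: 0.0001134


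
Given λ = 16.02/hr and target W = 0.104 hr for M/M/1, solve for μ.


W = 1/(μ−λ) ⇒ μ − λ = 1/W = 1/0.104 = 9.6154
μ = λ + 1/W = 16.02 + 9.6154 = 25.6354 per hr

Final: 25.6354 /hr


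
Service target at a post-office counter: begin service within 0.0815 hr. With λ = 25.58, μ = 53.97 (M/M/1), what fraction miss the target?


ρ = 25.58/53.97 = 0.4740
P(Wq > t) = ρ·e^{−(μ−λ)t} = 0.4740·e^{−2.3138}
= 0.4740·0.098886 = 0.046869

Final: 0.046869


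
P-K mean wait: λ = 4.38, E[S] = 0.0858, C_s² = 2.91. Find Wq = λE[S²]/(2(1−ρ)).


ρ = λ·E[S] = 4.38·0.0858 = 0.3758
E[S²] = E[S]²(1+C_s²) = 0.0858²·(1+2.91) = 0.028784
Wq = λ·E[S²]/(2(1−ρ)) = 4.38·0.028784/(2·0.6242) = 0.10099 hr

Final: 0.10099 hr


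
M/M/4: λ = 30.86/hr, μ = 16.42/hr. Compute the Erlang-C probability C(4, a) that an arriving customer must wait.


a = λ/μ = 1.8794; ρ = a/4 = 0.4699
P₀ = 0.148533 (from M/M/c formula)
C(c,a) = [a^c/(c!(1−ρ))]·P₀ = [12.47645/(24·0.5301)]·0.148533
= 0.98058·0.148533 = 0.145649

Final: 0.145649


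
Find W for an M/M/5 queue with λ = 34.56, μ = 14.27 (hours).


a = 2.4219; ρ = 0.4844; P₀ = 0.086940
Lq = P₀·a^c·ρ/(c!(1−ρ)²) = 0.10998
Wq = Lq/λ = 0.10998/34.56 = 0.003182 hr
W = Wq + 1/μ = 0.003182 + 0.07008 = 0.07326 hr

Final: 0.07326 hr


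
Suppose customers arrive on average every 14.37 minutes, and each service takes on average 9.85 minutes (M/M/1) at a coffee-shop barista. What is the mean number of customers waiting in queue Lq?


λ = 60/14.37 = 4.1754 /hr
μ = 60/9.85 = 6.0914 /hr
ρ = λ/μ = 4.1754/6.0914 = 0.6855
Lq = ρ²/(1−ρ) = 0.4698/0.3145 = 1.4937

Final: 1.4937


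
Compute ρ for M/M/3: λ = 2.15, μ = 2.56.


ρ = λ/(cμ) = 2.15/(3·2.56) = 2.15/7.68 = 0.2799

Final: 0.2799


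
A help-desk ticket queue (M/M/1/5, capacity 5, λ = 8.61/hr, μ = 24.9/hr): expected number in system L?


ρ = 8.61/24.9 = 0.3458
L = ρ[1 − (K+1)ρ^K + Kρ^(K+1)] / [(1−ρ)(1−ρ^(K+1))]
Numerator: 0.3458·(1 − 6·0.004943 + 5·0.001709) = 0.338482
Denominator: (0.6542)·(0.998291) = 0.653099
L = 0.338482/0.653099 = 0.5183

Final: 0.5183


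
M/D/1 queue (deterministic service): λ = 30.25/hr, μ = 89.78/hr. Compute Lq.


ρ = 30.25/89.78 = 0.3369
M/D/1: Lq = ρ²/(2(1−ρ)) = 0.1135/(2·0.6631) = 0.08561

Final: 0.08561


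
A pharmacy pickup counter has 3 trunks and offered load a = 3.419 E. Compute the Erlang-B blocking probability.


B(c,a) = (a^c/c!) / Σ_{k=0}^{c} a^k/k!
a^3/3! = 6.661102
Σ terms (k=0..3): 1.00000 + 3.41900 + 5.84478 + 6.66110 = 16.924882
B = 6.661102/16.924882 = 0.393569

Final: 0.393569


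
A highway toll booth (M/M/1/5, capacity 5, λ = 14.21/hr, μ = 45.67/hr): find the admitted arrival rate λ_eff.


ρ = 0.3111; P_K = (1−ρ)ρ^5/(1−ρ^6) = 0.002011
λ_eff = λ(1 − P_K) = 14.21·(1 − 0.002011) = 14.21·0.997989 = 14.1814 /hr

Final: 14.1814 /hr


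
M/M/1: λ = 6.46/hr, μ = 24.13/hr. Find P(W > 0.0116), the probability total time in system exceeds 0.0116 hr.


W ~ Exponential(μ−λ) for M/M/1.
μ − λ = 24.13 − 6.46 = 17.6700
P(W > t) = e^{−(μ−λ)t} = e^{−0.2050} = 0.814670

Final: 0.814670


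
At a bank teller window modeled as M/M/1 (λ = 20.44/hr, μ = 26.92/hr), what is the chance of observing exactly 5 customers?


ρ = 20.44/26.92 = 0.7593
P_n = (1−ρ)·ρ^n = (1 − 0.7593)·0.7593^5 = 0.2407·0.252365 = 0.060748

Final: 0.060748


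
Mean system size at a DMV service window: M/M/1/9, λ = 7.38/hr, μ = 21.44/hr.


ρ = 7.38/21.44 = 0.3442
L = ρ[1 − (K+1)ρ^K + Kρ^(K+1)] / [(1−ρ)(1−ρ^(K+1))]
Numerator: 0.3442·(1 − 10·0.00006784 + 9·0.00002335) = 0.344055
Denominator: (0.6558)·(0.999977) = 0.655768
L = 0.344055/0.655768 = 0.5247

Final: 0.5247


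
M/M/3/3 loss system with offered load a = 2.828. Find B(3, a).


B(c,a) = (a^c/c!) / Σ_{k=0}^{c} a^k/k!
a^3/3! = 3.769528
Σ terms (k=0..3): 1.00000 + 2.82800 + 3.99879 + 3.76953 = 11.596320
B = 3.769528/11.596320 = 0.325062

Final: 0.325062


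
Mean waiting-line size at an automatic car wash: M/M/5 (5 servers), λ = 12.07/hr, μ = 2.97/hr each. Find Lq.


a = λ/μ = 4.0640; ρ = a/5 = 0.8128
P₀ = 0.011734
Lq = P₀·a^c·ρ / (c!·(1−ρ)²) = 0.011734·1108.54698·0.8128/(120·0.03505)
= 2.51404

Final: 2.51404


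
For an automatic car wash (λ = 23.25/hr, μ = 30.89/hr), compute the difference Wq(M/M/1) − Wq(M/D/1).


ρ = 23.25/30.89 = 0.7527
Wq(M/M/1) = ρ/(μ−λ) = 0.7527/7.64 = 0.09852 hr
Wq(M/D/1) = ρ/(2(μ−λ)) = 0.04926 hr
Savings = 0.09852 − 0.04926 = 0.04926 hr

Final: 0.04926 hr


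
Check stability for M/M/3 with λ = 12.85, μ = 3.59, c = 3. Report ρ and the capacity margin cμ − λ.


Total capacity cμ = 3·3.59 = 10.77/hr
ρ = λ/(cμ) = 12.85/10.77 = 1.1931
Stable ⇔ ρ < 1: NO
Spare capacity = cμ − λ = 10.77 − 12.85 = -2.08/hr

Final: ρ = 1.1931; unstable; margin = -2.08/hr


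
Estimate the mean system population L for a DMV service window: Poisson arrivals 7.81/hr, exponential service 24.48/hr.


ρ = λ/μ = 7.81/24.48 = 0.3190
L = ρ/(1−ρ) = 0.3190/(1 − 0.3190) = 0.3190/0.6810 = 0.4685

Final: 0.4685


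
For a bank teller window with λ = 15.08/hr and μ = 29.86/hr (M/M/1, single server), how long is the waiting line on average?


ρ = 15.08/29.86 = 0.5050
Lq = ρ²/(1−ρ) = 0.2550/0.4950 = 0.5153

Final: 0.5153


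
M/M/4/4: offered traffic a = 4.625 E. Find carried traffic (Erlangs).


B(4,4.625) = 0.367525 (Erlang-B)
Carried load = a(1 − B) = 4.625·(1 − 0.367525) = 4.625·0.632475 = 2.9252 E

Final: 2.9252 Erlangs


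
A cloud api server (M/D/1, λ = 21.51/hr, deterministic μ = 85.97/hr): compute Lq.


ρ = 21.51/85.97 = 0.2502
M/D/1: Lq = ρ²/(2(1−ρ)) = 0.06260/(2·0.7498) = 0.04175

Final: 0.04175


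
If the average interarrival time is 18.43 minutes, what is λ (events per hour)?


λ = 1/(interarrival time) in consistent units.
1 hour = 60 min, so λ = 60/18.43 = 3.2556 per hour

Final: 3.2556 /hr


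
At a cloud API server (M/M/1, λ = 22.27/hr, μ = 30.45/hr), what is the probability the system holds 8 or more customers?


ρ = 22.27/30.45 = 0.7314
P(N ≥ n) = ρ^n = 0.7314^8 = 0.081858

Final: 0.081858


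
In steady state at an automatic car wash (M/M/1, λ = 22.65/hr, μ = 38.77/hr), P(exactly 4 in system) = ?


ρ = 22.65/38.77 = 0.5842
P_n = (1−ρ)·ρ^n = (1 − 0.5842)·0.5842^4 = 0.4158·0.116490 = 0.048435

Final: 0.048435


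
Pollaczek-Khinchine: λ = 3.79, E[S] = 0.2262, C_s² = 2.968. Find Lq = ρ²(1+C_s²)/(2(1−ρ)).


ρ = λ·E[S] = 3.79·0.2262 = 0.8573
Lq = ρ²(1+C_s²)/(2(1−ρ)) = 0.7350·(1+2.968)/(2·0.1427)
= 0.7350·3.9680/0.2854 = 10.21822

Final: 10.21822


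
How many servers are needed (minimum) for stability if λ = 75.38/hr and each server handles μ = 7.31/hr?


Stability requires cμ > λ ⇔ c > λ/μ.
λ/μ = 75.38/7.31 = 10.3119
Minimum integer c = ⌊10.3119⌋ + 1 = 11
Check: 11·7.31 = 80.41 > 75.38, while 10·7.31 = 73.10 ≤ 75.38

Final: 11 servers


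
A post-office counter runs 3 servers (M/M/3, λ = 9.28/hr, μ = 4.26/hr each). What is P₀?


a = λ/μ = 9.28/4.26 = 2.1784; ρ = a/c = 0.7261
Σ_{k=0}^{2} a^k/k! (terms k=0..2) = 1.00000 + 2.17840 + 2.37272 = 5.55113
Tail: a^3/(3!(1−ρ)) = 10.33749/(6·0.2739) = 6.29110
P₀ = 1/(5.55113 + 6.29110) = 1/11.84223 = 0.084444

Final: 0.084444


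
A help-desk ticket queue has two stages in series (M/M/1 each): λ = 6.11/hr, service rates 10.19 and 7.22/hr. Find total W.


Each node sees arrival rate λ = 6.11/hr (tandem ⇒ throughput preserved).
W₁ = 1/(μ₁−λ) = 1/(10.19−6.11) = 0.24510 hr
W₂ = 1/(μ₂−λ) = 1/(7.22−6.11) = 0.90090 hr
W_total = W₁ + W₂ = 0.24510 + 0.90090 = 1.14600 hr

Final: 1.14600 hr


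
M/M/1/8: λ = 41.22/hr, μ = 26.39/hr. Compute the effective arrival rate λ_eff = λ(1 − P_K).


ρ = 1.5620; P_K = (1−ρ)ρ^8/(1−ρ^9) = 0.366398
λ_eff = λ(1 − P_K) = 41.22·(1 − 0.366398) = 41.22·0.633602 = 26.1171 /hr

Final: 26.1171 /hr


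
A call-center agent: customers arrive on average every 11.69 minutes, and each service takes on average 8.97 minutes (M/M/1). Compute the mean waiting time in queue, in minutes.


λ = 60/11.69 = 5.1326 /hr
μ = 60/8.97 = 6.6890 /hr
ρ = λ/μ = 5.1326/6.6890 = 0.7673
Wq = ρ/(μ−λ) = 0.7673/(6.6890−5.1326) = 0.49302 hr
In minutes: 0.49302·60 = 29.581 min

Final: 29.581 min


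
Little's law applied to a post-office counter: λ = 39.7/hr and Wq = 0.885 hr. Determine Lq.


Lq = λWq = 39.7·0.885 = 35.1345

Final: 35.1345


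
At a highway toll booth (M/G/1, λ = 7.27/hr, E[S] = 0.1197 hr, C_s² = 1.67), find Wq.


ρ = λ·E[S] = 7.27·0.1197 = 0.8702
E[S²] = E[S]²(1+C_s²) = 0.1197²·(1+1.67) = 0.038256
Wq = λ·E[S²]/(2(1−ρ)) = 7.27·0.038256/(2·0.1298) = 1.07150 hr

Final: 1.07150 hr


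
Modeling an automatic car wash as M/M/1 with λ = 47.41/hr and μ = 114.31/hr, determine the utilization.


ρ = λ/μ = 47.41/114.31 = 0.4147

Final: 0.4147


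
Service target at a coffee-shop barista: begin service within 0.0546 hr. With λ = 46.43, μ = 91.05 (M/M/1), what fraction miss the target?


ρ = 46.43/91.05 = 0.5099
P(Wq > t) = ρ·e^{−(μ−λ)t} = 0.5099·e^{−2.4363}
= 0.5099·0.087488 = 0.044614

Final: 0.044614


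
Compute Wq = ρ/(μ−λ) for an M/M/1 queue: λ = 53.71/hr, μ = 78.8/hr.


ρ = 53.71/78.8 = 0.6816
Wq = ρ/(μ−λ) = 0.6816/(78.8 − 53.71) = 0.6816/25.09 = 0.02717 hr

Final: 0.02717 hr


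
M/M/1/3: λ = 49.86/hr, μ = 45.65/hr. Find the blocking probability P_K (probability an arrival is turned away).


ρ = λ/μ = 49.86/45.65 = 1.0922
P_K = (1−ρ)ρ^K/(1−ρ^(K+1)) = (-0.09222·1.302970)/(1 − 1.423135)
= -0.120164/-0.423135 = 0.283986

Final: 0.283986


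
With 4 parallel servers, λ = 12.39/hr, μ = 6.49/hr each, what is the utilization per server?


ρ = λ/(cμ) = 12.39/(4·6.49) = 12.39/25.96 = 0.4773

Final: 0.4773


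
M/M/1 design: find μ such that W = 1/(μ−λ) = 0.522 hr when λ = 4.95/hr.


W = 1/(μ−λ) ⇒ μ − λ = 1/W = 1/0.522 = 1.9157
μ = λ + 1/W = 4.95 + 1.9157 = 6.8657 per hr

Final: 6.8657 /hr


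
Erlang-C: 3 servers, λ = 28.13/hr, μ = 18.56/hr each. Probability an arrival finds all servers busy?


a = λ/μ = 1.5156; ρ = a/3 = 0.5052
P₀ = 0.206743 (from M/M/c formula)
C(c,a) = [a^c/(c!(1−ρ))]·P₀ = [3.48157/(6·0.4948)]·0.206743
= 1.17274·0.206743 = 0.242456

Final: 0.242456


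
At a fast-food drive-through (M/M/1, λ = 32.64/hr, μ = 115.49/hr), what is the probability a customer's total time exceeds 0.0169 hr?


W ~ Exponential(μ−λ) for M/M/1.
μ − λ = 115.49 − 32.64 = 82.8500
P(W > t) = e^{−(μ−λ)t} = e^{−1.4002} = 0.246556

Final: 0.246556


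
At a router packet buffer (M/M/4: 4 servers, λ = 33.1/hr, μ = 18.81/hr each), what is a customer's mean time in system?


a = 1.7597; ρ = 0.4399; P₀ = 0.168649
Lq = P₀·a^c·ρ/(c!(1−ρ)²) = 0.09450
Wq = Lq/λ = 0.09450/33.1 = 0.002855 hr
W = Wq + 1/μ = 0.002855 + 0.05316 = 0.05602 hr

Final: 0.05602 hr


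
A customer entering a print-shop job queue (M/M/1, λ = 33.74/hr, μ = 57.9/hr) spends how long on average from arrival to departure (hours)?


W = 1/(μ−λ) = 1/(57.9 − 33.74) = 1/24.16 = 0.04139 hr

Final: 0.04139 hr


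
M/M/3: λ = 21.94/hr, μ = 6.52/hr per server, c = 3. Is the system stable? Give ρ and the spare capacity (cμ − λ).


Total capacity cμ = 3·6.52 = 19.56/hr
ρ = λ/(cμ) = 21.94/19.56 = 1.1217
Stable ⇔ ρ < 1: NO
Spare capacity = cμ − λ = 19.56 − 21.94 = -2.38/hr

Final: ρ = 1.1217; unstable; margin = -2.38/hr


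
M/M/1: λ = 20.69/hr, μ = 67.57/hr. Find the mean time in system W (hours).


W = 1/(μ−λ) = 1/(67.57 − 20.69) = 1/46.88 = 0.02133 hr

Final: 0.02133 hr


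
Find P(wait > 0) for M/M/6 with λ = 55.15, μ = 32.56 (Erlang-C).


a = λ/μ = 1.6938; ρ = a/6 = 0.2823
P₀ = 0.183722 (from M/M/c formula)
C(c,a) = [a^c/(c!(1−ρ))]·P₀ = [23.61385/(720·0.7177)]·0.183722
= 0.04570·0.183722 = 0.008396

Final: 0.008396


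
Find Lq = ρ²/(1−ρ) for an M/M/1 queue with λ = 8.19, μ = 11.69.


ρ = 8.19/11.69 = 0.7006
Lq = ρ²/(1−ρ) = 0.4908/0.2994 = 1.6394

Final: 1.6394


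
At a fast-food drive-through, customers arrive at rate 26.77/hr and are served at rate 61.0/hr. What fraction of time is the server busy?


ρ = λ/μ = 26.77/61.0 = 0.4389

Final: 0.4389


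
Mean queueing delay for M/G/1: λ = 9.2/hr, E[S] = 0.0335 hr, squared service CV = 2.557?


ρ = λ·E[S] = 9.2·0.0335 = 0.3082
E[S²] = E[S]²(1+C_s²) = 0.0335²·(1+2.557) = 0.003992
Wq = λ·E[S²]/(2(1−ρ)) = 9.2·0.003992/(2·0.6918) = 0.02654 hr

Final: 0.02654 hr


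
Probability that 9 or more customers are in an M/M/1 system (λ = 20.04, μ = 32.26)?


ρ = 20.04/32.26 = 0.6212
P(N ≥ n) = ρ^n = 0.6212^9 = 0.013775

Final: 0.013775


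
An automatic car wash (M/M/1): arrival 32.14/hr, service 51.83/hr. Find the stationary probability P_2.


ρ = 32.14/51.83 = 0.6201
P_n = (1−ρ)·ρ^n = (1 − 0.6201)·0.6201^2 = 0.3799·0.384529 = 0.146081

Final: 0.146081


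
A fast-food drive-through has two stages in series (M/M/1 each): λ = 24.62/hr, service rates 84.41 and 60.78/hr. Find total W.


Each node sees arrival rate λ = 24.62/hr (tandem ⇒ throughput preserved).
W₁ = 1/(μ₁−λ) = 1/(84.41−24.62) = 0.01673 hr
W₂ = 1/(μ₂−λ) = 1/(60.78−24.62) = 0.02765 hr
W_total = W₁ + W₂ = 0.01673 + 0.02765 = 0.04438 hr

Final: 0.04438 hr


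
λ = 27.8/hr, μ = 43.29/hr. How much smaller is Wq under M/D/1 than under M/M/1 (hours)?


ρ = 27.8/43.29 = 0.6422
Wq(M/M/1) = ρ/(μ−λ) = 0.6422/15.49 = 0.04146 hr
Wq(M/D/1) = ρ/(2(μ−λ)) = 0.02073 hr
Savings = 0.04146 − 0.02073 = 0.02073 hr

Final: 0.02073 hr


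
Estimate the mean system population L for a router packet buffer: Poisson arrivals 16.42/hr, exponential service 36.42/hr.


ρ = λ/μ = 16.42/36.42 = 0.4509
L = ρ/(1−ρ) = 0.4509/(1 − 0.4509) = 0.4509/0.5491 = 0.8210

Final: 0.8210


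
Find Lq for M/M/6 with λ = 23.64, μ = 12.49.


a = λ/μ = 1.8927; ρ = a/6 = 0.3155
P₀ = 0.150503
Lq = P₀·a^c·ρ / (c!·(1−ρ)²) = 0.150503·45.97378·0.3155/(720·0.46861)
= 0.006469

Final: 0.006469


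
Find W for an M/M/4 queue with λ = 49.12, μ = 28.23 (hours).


a = 1.7400; ρ = 0.4350; P₀ = 0.172184
Lq = P₀·a^c·ρ/(c!(1−ρ)²) = 0.08961
Wq = Lq/λ = 0.08961/49.12 = 0.001824 hr
W = Wq + 1/μ = 0.001824 + 0.03542 = 0.03725 hr

Final: 0.03725 hr


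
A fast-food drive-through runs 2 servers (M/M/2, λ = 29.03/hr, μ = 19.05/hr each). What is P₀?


a = λ/μ = 29.03/19.05 = 1.5239; ρ = a/c = 0.7619
Σ_{k=0}^{1} a^k/k! (terms k=0..1) = 1.00000 + 1.52388 = 2.52388
Tail: a^2/(2!(1−ρ)) = 2.32222/(2·0.2381) = 4.87744
P₀ = 1/(2.52388 + 4.87744) = 1/7.40132 = 0.135111

Final: 0.135111


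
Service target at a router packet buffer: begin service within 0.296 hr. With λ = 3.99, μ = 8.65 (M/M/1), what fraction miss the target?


ρ = 3.99/8.65 = 0.4613
P(Wq > t) = ρ·e^{−(μ−λ)t} = 0.4613·e^{−1.3794}
= 0.4613·0.251740 = 0.116120

Final: 0.116120


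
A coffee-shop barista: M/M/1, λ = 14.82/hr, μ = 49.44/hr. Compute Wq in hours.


ρ = 14.82/49.44 = 0.2998
Wq = ρ/(μ−λ) = 0.2998/(49.44 − 14.82) = 0.2998/34.62 = 0.008659 hr

Final: 0.008659 hr


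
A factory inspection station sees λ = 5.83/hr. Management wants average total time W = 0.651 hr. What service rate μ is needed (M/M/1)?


W = 1/(μ−λ) ⇒ μ − λ = 1/W = 1/0.651 = 1.5361
μ = λ + 1/W = 5.83 + 1.5361 = 7.3661 per hr

Final: 7.3661 /hr


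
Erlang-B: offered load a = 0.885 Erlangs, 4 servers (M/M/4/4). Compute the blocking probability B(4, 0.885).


B(c,a) = (a^c/c!) / Σ_{k=0}^{c} a^k/k!
a^4/4! = 0.025560
Σ terms (k=0..4): 1.00000 + 0.88500 + 0.39161 + 0.11553 + 0.02556 = 2.417698
B = 0.025560/2.417698 = 0.010572

Final: 0.010572


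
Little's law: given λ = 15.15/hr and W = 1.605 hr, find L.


L = λW = 15.15·1.605 = 24.3158

Final: 24.3158


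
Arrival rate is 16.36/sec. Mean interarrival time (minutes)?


Mean interarrival time = 1/λ = 1/16.36 second = 0.06112 second
In minutes: 0.06112 × 0.0166667 = 0.001019 min

Final: 0.001019 min


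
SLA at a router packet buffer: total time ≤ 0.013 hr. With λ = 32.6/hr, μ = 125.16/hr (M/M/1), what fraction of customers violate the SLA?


W ~ Exponential(μ−λ) for M/M/1.
μ − λ = 125.16 − 32.6 = 92.5600
P(W > t) = e^{−(μ−λ)t} = e^{−1.2033} = 0.300208

Final: 0.300208


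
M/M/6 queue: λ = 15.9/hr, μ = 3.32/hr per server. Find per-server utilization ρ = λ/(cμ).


ρ = λ/(cμ) = 15.9/(6·3.32) = 15.9/19.92 = 0.7982

Final: 0.7982


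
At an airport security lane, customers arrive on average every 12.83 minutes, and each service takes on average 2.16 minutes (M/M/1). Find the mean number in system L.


λ = 60/12.83 = 4.6765 /hr
μ = 60/2.16 = 27.7778 /hr
ρ = λ/μ = 4.6765/27.7778 = 0.1684
L = ρ/(1−ρ) = 0.1684/0.8316 = 0.2024

Final: 0.2024


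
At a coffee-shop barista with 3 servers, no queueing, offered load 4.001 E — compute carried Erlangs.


B(3,4.001) = 0.450795 (Erlang-B)
Carried load = a(1 − B) = 4.001·(1 − 0.450795) = 4.001·0.549205 = 2.1974 E

Final: 2.1974 Erlangs


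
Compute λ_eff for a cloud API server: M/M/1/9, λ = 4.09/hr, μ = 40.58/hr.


ρ = 0.1008; P_K = (1−ρ)ρ^9/(1−ρ^10) = 9.651e-10
λ_eff = λ(1 − P_K) = 4.09·(1 − 9.651e-10) = 4.09·1.000000 = 4.0900 /hr

Final: 4.0900 /hr


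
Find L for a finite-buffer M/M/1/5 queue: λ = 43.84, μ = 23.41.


ρ = 43.84/23.41 = 1.8727
L = ρ[1 − (K+1)ρ^K + Kρ^(K+1)] / [(1−ρ)(1−ρ^(K+1))]
Numerator: 1.8727·(1 − 6·23.032743 + 5·43.133509) = 146.953118
Denominator: (-0.8727)·(-42.133509) = 36.770081
L = 146.953118/36.770081 = 3.9965

Final: 3.9965


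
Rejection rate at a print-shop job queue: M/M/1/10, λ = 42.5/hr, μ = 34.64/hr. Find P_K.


ρ = λ/μ = 42.5/34.64 = 1.2269
P_K = (1−ρ)ρ^K/(1−ρ^(K+1)) = (-0.2269·7.728771)/(1 − 9.482471)
= -1.753699/-8.482471 = 0.206744

Final: 0.206744


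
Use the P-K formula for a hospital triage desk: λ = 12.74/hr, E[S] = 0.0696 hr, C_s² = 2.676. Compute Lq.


ρ = λ·E[S] = 12.74·0.0696 = 0.8867
Lq = ρ²(1+C_s²)/(2(1−ρ)) = 0.7862·(1+2.676)/(2·0.1133)
= 0.7862·3.6760/0.2266 = 12.75523

Final: 12.75523


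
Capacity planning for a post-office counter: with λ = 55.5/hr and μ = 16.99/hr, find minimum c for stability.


Stability requires cμ > λ ⇔ c > λ/μ.
λ/μ = 55.5/16.99 = 3.2666
Minimum integer c = ⌊3.2666⌋ + 1 = 4
Check: 4·16.99 = 67.96 > 55.5, while 3·16.99 = 50.97 ≤ 55.5

Final: 4 servers


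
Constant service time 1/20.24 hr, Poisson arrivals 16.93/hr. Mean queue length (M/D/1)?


ρ = 16.93/20.24 = 0.8365
M/D/1: Lq = ρ²/(2(1−ρ)) = 0.6997/(2·0.1635) = 2.13917

Final: 2.13917


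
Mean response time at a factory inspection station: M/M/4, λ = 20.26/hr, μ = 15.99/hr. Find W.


a = 1.2670; ρ = 0.3168; P₀ = 0.280432
Lq = P₀·a^c·ρ/(c!(1−ρ)²) = 0.02043
Wq = Lq/λ = 0.02043/20.26 = 0.001009 hr
W = Wq + 1/μ = 0.001009 + 0.06254 = 0.06355 hr

Final: 0.06355 hr
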